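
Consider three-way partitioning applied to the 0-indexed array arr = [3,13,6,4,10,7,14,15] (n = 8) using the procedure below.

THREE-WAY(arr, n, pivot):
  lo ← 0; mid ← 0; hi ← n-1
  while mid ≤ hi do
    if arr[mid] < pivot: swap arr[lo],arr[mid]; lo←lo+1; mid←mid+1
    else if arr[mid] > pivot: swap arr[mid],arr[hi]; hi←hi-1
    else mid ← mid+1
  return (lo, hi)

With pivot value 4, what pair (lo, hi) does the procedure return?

(1, 1)

lo=0 mid=0 hi=7
3<4: swap(0,0), lo=1 mid=1 ⇒ [3,13,6,4,10,7,14,15]
13>4: swap(1,7), hi=6 ⇒ [3,15,6,4,10,7,14,13]
15>4: swap(1,6), hi=5 ⇒ [3,14,6,4,10,7,15,13]
14>4: swap(1,5), hi=4 ⇒ [3,7,6,4,10,14,15,13]
7>4: swap(1,4), hi=3 ⇒ [3,10,6,4,7,14,15,13]
10>4: swap(1,3), hi=2 ⇒ [3,4,6,10,7,14,15,13]
4=4: mid=2
6>4: swap(2,2), hi=1 ⇒ [3,4,6,10,7,14,15,13]
done. lo=1 hi=1; arr=[3,4,6,10,7,14,15,13]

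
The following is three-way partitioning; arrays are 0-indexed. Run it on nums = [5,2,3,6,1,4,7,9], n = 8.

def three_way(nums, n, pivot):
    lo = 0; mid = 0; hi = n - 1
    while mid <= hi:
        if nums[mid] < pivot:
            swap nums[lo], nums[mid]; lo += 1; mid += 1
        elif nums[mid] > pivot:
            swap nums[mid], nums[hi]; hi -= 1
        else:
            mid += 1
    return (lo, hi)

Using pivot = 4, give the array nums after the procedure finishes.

lo=0 mid=0 hi=7
5>4: swap(0,7), hi=6 ⇒ [9,2,3,6,1,4,7,5]
9>4: swap(0,6), hi=5 ⇒ [7,2,3,6,1,4,9,5]
7>4: swap(0,5), hi=4 ⇒ [4,2,3,6,1,7,9,5]
4=4: mid=1
2<4: swap(0,1), lo=1 mid=2 ⇒ [2,4,3,6,1,7,9,5]
3<4: swap(1,2), lo=2 mid=3 ⇒ [2,3,4,6,1,7,9,5]
6>4: swap(3,4), hi=3 ⇒ [2,3,4,1,6,7,9,5]
1<4: swap(2,3), lo=3 mid=4 ⇒ [2,3,1,4,6,7,9,5]
done. lo=3 hi=3; nums=[2,3,1,4,6,7,9,5]

[2,3,1,4,6,7,9,5]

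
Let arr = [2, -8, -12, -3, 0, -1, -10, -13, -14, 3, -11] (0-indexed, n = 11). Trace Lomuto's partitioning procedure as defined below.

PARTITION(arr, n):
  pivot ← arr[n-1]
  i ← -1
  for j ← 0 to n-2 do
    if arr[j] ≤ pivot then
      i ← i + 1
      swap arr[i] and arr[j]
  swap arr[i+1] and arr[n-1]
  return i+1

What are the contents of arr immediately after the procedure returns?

[-12, -13, -14, -11, 0, -1, -10, -8, 2, 3, -3]

pivot = arr[10] = -11; i = -1
j=0: arr[0]=2 > -11 → no swap
j=1: arr[1]=-8 > -11 → no swap
j=2: arr[2]=-12 ≤ -11 → i=0, swap arr[0],arr[2] → [-12, -8, 2, -3, 0, -1, -10, -13, -14, 3, -11]
j=3: arr[3]=-3 > -11 → no swap
j=4: arr[4]=0 > -11 → no swap
j=5: arr[5]=-1 > -11 → no swap
j=6: arr[6]=-10 > -11 → no swap
j=7: arr[7]=-13 ≤ -11 → i=1, swap arr[1],arr[7] → [-12, -13, 2, -3, 0, -1, -10, -8, -14, 3, -11]
j=8: arr[8]=-14 ≤ -11 → i=2, swap arr[2],arr[8] → [-12, -13, -14, -3, 0, -1, -10, -8, 2, 3, -11]
j=9: arr[9]=3 > -11 → no swap
final swap arr[3],arr[10] → [-12, -13, -14, -11, 0, -1, -10, -8, 2, 3, -3]; return 3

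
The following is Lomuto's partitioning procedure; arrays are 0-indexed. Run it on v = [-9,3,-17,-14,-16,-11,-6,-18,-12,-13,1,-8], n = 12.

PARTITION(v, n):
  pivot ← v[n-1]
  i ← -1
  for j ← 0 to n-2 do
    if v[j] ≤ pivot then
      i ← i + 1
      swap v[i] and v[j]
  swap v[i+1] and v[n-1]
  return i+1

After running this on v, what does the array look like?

pivot=-8, i=-1
j=0: -9≤-8, i=0, swap(0,0) ⇒ [-9,3,-17,-14,-16,-11,-6,-18,-12,-13,1,-8]
j=1: 3>-8, skip
j=2: -17≤-8, i=1, swap(1,2) ⇒ [-9,-17,3,-14,-16,-11,-6,-18,-12,-13,1,-8]
j=3: -14≤-8, i=2, swap(2,3) ⇒ [-9,-17,-14,3,-16,-11,-6,-18,-12,-13,1,-8]
j=4: -16≤-8, i=3, swap(3,4) ⇒ [-9,-17,-14,-16,3,-11,-6,-18,-12,-13,1,-8]
j=5: -11≤-8, i=4, swap(4,5) ⇒ [-9,-17,-14,-16,-11,3,-6,-18,-12,-13,1,-8]
j=6: -6>-8, skip
j=7: -18≤-8, i=5, swap(5,7) ⇒ [-9,-17,-14,-16,-11,-18,-6,3,-12,-13,1,-8]
j=8: -12≤-8, i=6, swap(6,8) ⇒ [-9,-17,-14,-16,-11,-18,-12,3,-6,-13,1,-8]
j=9: -13≤-8, i=7, swap(7,9) ⇒ [-9,-17,-14,-16,-11,-18,-12,-13,-6,3,1,-8]
j=10: 1>-8, skip
swap(8,11) ⇒ [-9,-17,-14,-16,-11,-18,-12,-13,-8,3,1,-6]; return 8

[-9,-17,-14,-16,-11,-18,-12,-13,-8,3,1,-6]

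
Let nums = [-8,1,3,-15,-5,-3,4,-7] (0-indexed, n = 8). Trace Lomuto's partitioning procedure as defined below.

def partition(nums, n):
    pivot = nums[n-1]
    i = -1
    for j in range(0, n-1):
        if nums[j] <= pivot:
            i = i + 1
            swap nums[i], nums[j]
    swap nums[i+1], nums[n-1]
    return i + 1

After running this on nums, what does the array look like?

[-8,-15,-7,1,-5,-3,4,3]

pivot=-7, i=-1
j=0: -8≤-7, i=0, swap(0,0) ⇒ [-8,1,3,-15,-5,-3,4,-7]
j=1: 1>-7, skip
j=2: 3>-7, skip
j=3: -15≤-7, i=1, swap(1,3) ⇒ [-8,-15,3,1,-5,-3,4,-7]
j=4: -5>-7, skip
j=5: -3>-7, skip
j=6: 4>-7, skip
swap(2,7) ⇒ [-8,-15,-7,1,-5,-3,4,3]; return 2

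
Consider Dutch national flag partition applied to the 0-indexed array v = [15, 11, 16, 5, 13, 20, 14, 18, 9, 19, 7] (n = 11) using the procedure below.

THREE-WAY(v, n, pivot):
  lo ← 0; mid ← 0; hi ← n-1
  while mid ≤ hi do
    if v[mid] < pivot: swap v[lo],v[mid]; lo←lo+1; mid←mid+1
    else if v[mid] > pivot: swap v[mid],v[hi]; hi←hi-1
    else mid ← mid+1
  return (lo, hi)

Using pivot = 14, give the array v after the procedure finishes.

pivot = 14; lo=0, mid=0, hi=10
v[mid]=15>14: swap v[0],v[10]; hi=9 → [7, 11, 16, 5, 13, 20, 14, 18, 9, 19, 15]
v[mid]=7<14: swap v[0],v[0]; lo=1,mid=1 → [7, 11, 16, 5, 13, 20, 14, 18, 9, 19, 15]
v[mid]=11<14: swap v[1],v[1]; lo=2,mid=2 → [7, 11, 16, 5, 13, 20, 14, 18, 9, 19, 15]
v[mid]=16>14: swap v[2],v[9]; hi=8 → [7, 11, 19, 5, 13, 20, 14, 18, 9, 16, 15]
v[mid]=19>14: swap v[2],v[8]; hi=7 → [7, 11, 9, 5, 13, 20, 14, 18, 19, 16, 15]
v[mid]=9<14: swap v[2],v[2]; lo=3,mid=3 → [7, 11, 9, 5, 13, 20, 14, 18, 19, 16, 15]
v[mid]=5<14: swap v[3],v[3]; lo=4,mid=4 → [7, 11, 9, 5, 13, 20, 14, 18, 19, 16, 15]
v[mid]=13<14: swap v[4],v[4]; lo=5,mid=5 → [7, 11, 9, 5, 13, 20, 14, 18, 19, 16, 15]
v[mid]=20>14: swap v[5],v[7]; hi=6 → [7, 11, 9, 5, 13, 18, 14, 20, 19, 16, 15]
v[mid]=18>14: swap v[5],v[6]; hi=5 → [7, 11, 9, 5, 13, 14, 18, 20, 19, 16, 15]
v[mid]=14=14: mid=6
end: lo=5, hi=5; v = [7, 11, 9, 5, 13, 14, 18, 20, 19, 16, 15]

[7, 11, 9, 5, 13, 14, 18, 20, 19, 16, 15]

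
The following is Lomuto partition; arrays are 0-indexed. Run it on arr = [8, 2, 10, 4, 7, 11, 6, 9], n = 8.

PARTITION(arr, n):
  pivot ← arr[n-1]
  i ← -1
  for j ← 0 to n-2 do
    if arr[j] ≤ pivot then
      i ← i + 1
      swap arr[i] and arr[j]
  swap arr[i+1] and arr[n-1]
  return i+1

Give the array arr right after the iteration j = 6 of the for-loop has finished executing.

[8, 2, 4, 7, 6, 11, 10, 9]

pivot=9, i=-1
j=0: 8≤9, i=0, swap(0,0) ⇒ [8, 2, 10, 4, 7, 11, 6, 9]
j=1: 2≤9, i=1, swap(1,1) ⇒ [8, 2, 10, 4, 7, 11, 6, 9]
j=2: 10>9, skip
j=3: 4≤9, i=2, swap(2,3) ⇒ [8, 2, 4, 10, 7, 11, 6, 9]
j=4: 7≤9, i=3, swap(3,4) ⇒ [8, 2, 4, 7, 10, 11, 6, 9]
j=5: 11>9, skip
j=6: 6≤9, i=4, swap(4,6) ⇒ [8, 2, 4, 7, 6, 11, 10, 9]
(after j=6) arr = [8, 2, 4, 7, 6, 11, 10, 9]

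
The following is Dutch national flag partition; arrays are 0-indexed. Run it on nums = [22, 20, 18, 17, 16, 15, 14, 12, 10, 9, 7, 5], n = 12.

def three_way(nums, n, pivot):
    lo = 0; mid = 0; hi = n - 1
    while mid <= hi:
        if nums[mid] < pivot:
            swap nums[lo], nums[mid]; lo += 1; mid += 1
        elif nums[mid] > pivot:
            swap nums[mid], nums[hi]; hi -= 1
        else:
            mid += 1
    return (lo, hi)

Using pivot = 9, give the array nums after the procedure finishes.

pivot = 9; lo=0, mid=0, hi=11
nums[mid]=22>9: swap nums[0],nums[11]; hi=10 → [5, 20, 18, 17, 16, 15, 14, 12, 10, 9, 7, 22]
nums[mid]=5<9: swap nums[0],nums[0]; lo=1,mid=1 → [5, 20, 18, 17, 16, 15, 14, 12, 10, 9, 7, 22]
nums[mid]=20>9: swap nums[1],nums[10]; hi=9 → [5, 7, 18, 17, 16, 15, 14, 12, 10, 9, 20, 22]
nums[mid]=7<9: swap nums[1],nums[1]; lo=2,mid=2 → [5, 7, 18, 17, 16, 15, 14, 12, 10, 9, 20, 22]
nums[mid]=18>9: swap nums[2],nums[9]; hi=8 → [5, 7, 9, 17, 16, 15, 14, 12, 10, 18, 20, 22]
nums[mid]=9=9: mid=3
nums[mid]=17>9: swap nums[3],nums[8]; hi=7 → [5, 7, 9, 10, 16, 15, 14, 12, 17, 18, 20, 22]
nums[mid]=10>9: swap nums[3],nums[7]; hi=6 → [5, 7, 9, 12, 16, 15, 14, 10, 17, 18, 20, 22]
nums[mid]=12>9: swap nums[3],nums[6]; hi=5 → [5, 7, 9, 14, 16, 15, 12, 10, 17, 18, 20, 22]
nums[mid]=14>9: swap nums[3],nums[5]; hi=4 → [5, 7, 9, 15, 16, 14, 12, 10, 17, 18, 20, 22]
nums[mid]=15>9: swap nums[3],nums[4]; hi=3 → [5, 7, 9, 16, 15, 14, 12, 10, 17, 18, 20, 22]
nums[mid]=16>9: swap nums[3],nums[3]; hi=2 → [5, 7, 9, 16, 15, 14, 12, 10, 17, 18, 20, 22]
end: lo=2, hi=2; nums = [5, 7, 9, 16, 15, 14, 12, 10, 17, 18, 20, 22]

[5, 7, 9, 16, 15, 14, 12, 10, 17, 18, 20, 22]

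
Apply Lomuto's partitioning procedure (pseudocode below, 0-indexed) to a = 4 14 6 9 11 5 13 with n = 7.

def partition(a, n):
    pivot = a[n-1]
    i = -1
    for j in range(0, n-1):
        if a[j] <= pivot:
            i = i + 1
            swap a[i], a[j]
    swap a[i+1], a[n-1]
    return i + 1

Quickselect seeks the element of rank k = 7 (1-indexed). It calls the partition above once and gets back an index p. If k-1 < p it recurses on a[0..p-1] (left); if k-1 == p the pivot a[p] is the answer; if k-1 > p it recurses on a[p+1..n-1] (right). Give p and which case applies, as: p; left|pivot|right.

pivot = a[6] = 13; i = -1
j=0: a[0]=4 ≤ 13 → i=0, swap a[0],a[0] (no change) → 4 14 6 9 11 5 13
j=1: a[1]=14 > 13 → no swap
j=2: a[2]=6 ≤ 13 → i=1, swap a[1],a[2] → 4 6 14 9 11 5 13
j=3: a[3]=9 ≤ 13 → i=2, swap a[2],a[3] → 4 6 9 14 11 5 13
j=4: a[4]=11 ≤ 13 → i=3, swap a[3],a[4] → 4 6 9 11 14 5 13
j=5: a[5]=5 ≤ 13 → i=4, swap a[4],a[5] → 4 6 9 11 5 14 13
final swap a[5],a[6] → 4 6 9 11 5 13 14; return 5
p = 5; k-1 = 6 > 5 ⇒ right

5; right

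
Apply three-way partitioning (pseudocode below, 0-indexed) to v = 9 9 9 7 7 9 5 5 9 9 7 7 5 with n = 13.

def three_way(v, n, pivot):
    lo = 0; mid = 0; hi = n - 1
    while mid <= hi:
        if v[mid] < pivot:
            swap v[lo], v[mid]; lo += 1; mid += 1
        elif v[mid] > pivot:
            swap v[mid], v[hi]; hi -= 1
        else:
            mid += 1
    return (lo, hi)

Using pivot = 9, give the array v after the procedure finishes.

lo=0 mid=0 hi=12
9=9: mid=1
9=9: mid=2
9=9: mid=3
7<9: swap(0,3), lo=1 mid=4 ⇒ 7 9 9 9 7 9 5 5 9 9 7 7 5
7<9: swap(1,4), lo=2 mid=5 ⇒ 7 7 9 9 9 9 5 5 9 9 7 7 5
9=9: mid=6
5<9: swap(2,6), lo=3 mid=7 ⇒ 7 7 5 9 9 9 9 5 9 9 7 7 5
5<9: swap(3,7), lo=4 mid=8 ⇒ 7 7 5 5 9 9 9 9 9 9 7 7 5
9=9: mid=9
9=9: mid=10
7<9: swap(4,10), lo=5 mid=11 ⇒ 7 7 5 5 7 9 9 9 9 9 9 7 5
7<9: swap(5,11), lo=6 mid=12 ⇒ 7 7 5 5 7 7 9 9 9 9 9 9 5
5<9: swap(6,12), lo=7 mid=13 ⇒ 7 7 5 5 7 7 5 9 9 9 9 9 9
done. lo=7 hi=12; v=7 7 5 5 7 7 5 9 9 9 9 9 9

7 7 5 5 7 7 5 9 9 9 9 9 9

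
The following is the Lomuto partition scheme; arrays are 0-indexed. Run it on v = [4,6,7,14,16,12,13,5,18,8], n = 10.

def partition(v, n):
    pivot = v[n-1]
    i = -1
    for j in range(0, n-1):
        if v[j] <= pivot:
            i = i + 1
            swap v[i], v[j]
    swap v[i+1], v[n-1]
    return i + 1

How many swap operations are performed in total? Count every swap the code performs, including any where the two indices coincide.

pivot = v[9] = 8; i = -1
j=0: v[0]=4 ≤ 8 → i=0, swap v[0],v[0] (no change) → [4,6,7,14,16,12,13,5,18,8]
j=1: v[1]=6 ≤ 8 → i=1, swap v[1],v[1] (no change) → [4,6,7,14,16,12,13,5,18,8]
j=2: v[2]=7 ≤ 8 → i=2, swap v[2],v[2] (no change) → [4,6,7,14,16,12,13,5,18,8]
j=3: v[3]=14 > 8 → no swap
j=4: v[4]=16 > 8 → no swap
j=5: v[5]=12 > 8 → no swap
j=6: v[6]=13 > 8 → no swap
j=7: v[7]=5 ≤ 8 → i=3, swap v[3],v[7] → [4,6,7,5,16,12,13,14,18,8]
j=8: v[8]=18 > 8 → no swap
final swap v[4],v[9] → [4,6,7,5,8,12,13,14,18,16]; return 4

5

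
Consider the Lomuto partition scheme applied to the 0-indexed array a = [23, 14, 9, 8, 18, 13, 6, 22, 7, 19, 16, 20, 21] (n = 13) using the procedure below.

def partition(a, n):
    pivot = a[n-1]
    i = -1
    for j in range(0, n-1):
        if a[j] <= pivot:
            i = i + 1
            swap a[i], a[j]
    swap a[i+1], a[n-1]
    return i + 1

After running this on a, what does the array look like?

pivot = a[12] = 21; i = -1
j=0: a[0]=23 > 21 → no swap
j=1: a[1]=14 ≤ 21 → i=0, swap a[0],a[1] → [14, 23, 9, 8, 18, 13, 6, 22, 7, 19, 16, 20, 21]
j=2: a[2]=9 ≤ 21 → i=1, swap a[1],a[2] → [14, 9, 23, 8, 18, 13, 6, 22, 7, 19, 16, 20, 21]
j=3: a[3]=8 ≤ 21 → i=2, swap a[2],a[3] → [14, 9, 8, 23, 18, 13, 6, 22, 7, 19, 16, 20, 21]
j=4: a[4]=18 ≤ 21 → i=3, swap a[3],a[4] → [14, 9, 8, 18, 23, 13, 6, 22, 7, 19, 16, 20, 21]
j=5: a[5]=13 ≤ 21 → i=4, swap a[4],a[5] → [14, 9, 8, 18, 13, 23, 6, 22, 7, 19, 16, 20, 21]
j=6: a[6]=6 ≤ 21 → i=5, swap a[5],a[6] → [14, 9, 8, 18, 13, 6, 23, 22, 7, 19, 16, 20, 21]
j=7: a[7]=22 > 21 → no swap
j=8: a[8]=7 ≤ 21 → i=6, swap a[6],a[8] → [14, 9, 8, 18, 13, 6, 7, 22, 23, 19, 16, 20, 21]
j=9: a[9]=19 ≤ 21 → i=7, swap a[7],a[9] → [14, 9, 8, 18, 13, 6, 7, 19, 23, 22, 16, 20, 21]
j=10: a[10]=16 ≤ 21 → i=8, swap a[8],a[10] → [14, 9, 8, 18, 13, 6, 7, 19, 16, 22, 23, 20, 21]
j=11: a[11]=20 ≤ 21 → i=9, swap a[9],a[11] → [14, 9, 8, 18, 13, 6, 7, 19, 16, 20, 23, 22, 21]
final swap a[10],a[12] → [14, 9, 8, 18, 13, 6, 7, 19, 16, 20, 21, 22, 23]; return 10

[14, 9, 8, 18, 13, 6, 7, 19, 16, 20, 21, 22, 23]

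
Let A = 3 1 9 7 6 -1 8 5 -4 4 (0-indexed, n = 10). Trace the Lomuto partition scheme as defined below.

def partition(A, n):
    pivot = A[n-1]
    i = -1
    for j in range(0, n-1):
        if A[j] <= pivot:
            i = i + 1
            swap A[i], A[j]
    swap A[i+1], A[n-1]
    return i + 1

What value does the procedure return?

4

pivot=4, i=-1
j=0: 3≤4, i=0, swap(0,0) ⇒ 3 1 9 7 6 -1 8 5 -4 4
j=1: 1≤4, i=1, swap(1,1) ⇒ 3 1 9 7 6 -1 8 5 -4 4
j=2: 9>4, skip
j=3: 7>4, skip
j=4: 6>4, skip
j=5: -1≤4, i=2, swap(2,5) ⇒ 3 1 -1 7 6 9 8 5 -4 4
j=6: 8>4, skip
j=7: 5>4, skip
j=8: -4≤4, i=3, swap(3,8) ⇒ 3 1 -1 -4 6 9 8 5 7 4
swap(4,9) ⇒ 3 1 -1 -4 4 9 8 5 7 6; return 4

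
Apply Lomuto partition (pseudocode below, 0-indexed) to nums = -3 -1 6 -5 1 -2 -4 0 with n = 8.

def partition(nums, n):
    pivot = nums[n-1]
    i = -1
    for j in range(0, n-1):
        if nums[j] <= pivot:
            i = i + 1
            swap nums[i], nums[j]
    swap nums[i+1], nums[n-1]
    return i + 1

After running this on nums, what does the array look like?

pivot=0, i=-1
j=0: -3≤0, i=0, swap(0,0) ⇒ -3 -1 6 -5 1 -2 -4 0
j=1: -1≤0, i=1, swap(1,1) ⇒ -3 -1 6 -5 1 -2 -4 0
j=2: 6>0, skip
j=3: -5≤0, i=2, swap(2,3) ⇒ -3 -1 -5 6 1 -2 -4 0
j=4: 1>0, skip
j=5: -2≤0, i=3, swap(3,5) ⇒ -3 -1 -5 -2 1 6 -4 0
j=6: -4≤0, i=4, swap(4,6) ⇒ -3 -1 -5 -2 -4 6 1 0
swap(5,7) ⇒ -3 -1 -5 -2 -4 0 1 6; return 5

-3 -1 -5 -2 -4 0 1 6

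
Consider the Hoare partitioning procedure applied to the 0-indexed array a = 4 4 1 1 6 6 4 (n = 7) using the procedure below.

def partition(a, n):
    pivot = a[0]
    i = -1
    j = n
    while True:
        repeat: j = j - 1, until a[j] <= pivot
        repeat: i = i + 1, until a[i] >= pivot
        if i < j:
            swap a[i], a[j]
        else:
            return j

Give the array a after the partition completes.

4 1 1 4 6 6 4

pivot = a[0] = 4; i = -1, j = 7
j→6 (a[6]=4≤4), i→0 (a[0]=4≥4); i<j, swap → 4 4 1 1 6 6 4
j→3 (a[3]=1≤4), i→1 (a[1]=4≥4); i<j, swap → 4 1 1 4 6 6 4
j→2, i→3; i≥j, return j=2. a = 4 1 1 4 6 6 4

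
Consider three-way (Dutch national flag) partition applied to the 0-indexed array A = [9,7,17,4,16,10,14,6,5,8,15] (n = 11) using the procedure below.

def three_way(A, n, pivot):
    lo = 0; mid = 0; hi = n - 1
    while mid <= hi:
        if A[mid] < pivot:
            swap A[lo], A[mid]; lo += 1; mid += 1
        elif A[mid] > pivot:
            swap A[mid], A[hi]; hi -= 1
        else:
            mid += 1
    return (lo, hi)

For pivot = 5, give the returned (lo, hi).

lo=0 mid=0 hi=10
9>5: swap(0,10), hi=9 ⇒ [15,7,17,4,16,10,14,6,5,8,9]
15>5: swap(0,9), hi=8 ⇒ [8,7,17,4,16,10,14,6,5,15,9]
8>5: swap(0,8), hi=7 ⇒ [5,7,17,4,16,10,14,6,8,15,9]
5=5: mid=1
7>5: swap(1,7), hi=6 ⇒ [5,6,17,4,16,10,14,7,8,15,9]
6>5: swap(1,6), hi=5 ⇒ [5,14,17,4,16,10,6,7,8,15,9]
14>5: swap(1,5), hi=4 ⇒ [5,10,17,4,16,14,6,7,8,15,9]
10>5: swap(1,4), hi=3 ⇒ [5,16,17,4,10,14,6,7,8,15,9]
16>5: swap(1,3), hi=2 ⇒ [5,4,17,16,10,14,6,7,8,15,9]
4<5: swap(0,1), lo=1 mid=2 ⇒ [4,5,17,16,10,14,6,7,8,15,9]
17>5: swap(2,2), hi=1 ⇒ [4,5,17,16,10,14,6,7,8,15,9]
done. lo=1 hi=1; A=[4,5,17,16,10,14,6,7,8,15,9]

(1, 1)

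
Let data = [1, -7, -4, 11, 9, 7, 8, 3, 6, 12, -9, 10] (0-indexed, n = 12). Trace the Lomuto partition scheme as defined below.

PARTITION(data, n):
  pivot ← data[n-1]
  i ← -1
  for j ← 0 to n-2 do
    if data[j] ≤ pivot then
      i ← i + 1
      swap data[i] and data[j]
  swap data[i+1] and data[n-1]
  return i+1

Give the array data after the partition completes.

pivot = data[11] = 10; i = -1
j=0: data[0]=1 ≤ 10 → i=0, swap data[0],data[0] (no change) → [1, -7, -4, 11, 9, 7, 8, 3, 6, 12, -9, 10]
j=1: data[1]=-7 ≤ 10 → i=1, swap data[1],data[1] (no change) → [1, -7, -4, 11, 9, 7, 8, 3, 6, 12, -9, 10]
j=2: data[2]=-4 ≤ 10 → i=2, swap data[2],data[2] (no change) → [1, -7, -4, 11, 9, 7, 8, 3, 6, 12, -9, 10]
j=3: data[3]=11 > 10 → no swap
j=4: data[4]=9 ≤ 10 → i=3, swap data[3],data[4] → [1, -7, -4, 9, 11, 7, 8, 3, 6, 12, -9, 10]
j=5: data[5]=7 ≤ 10 → i=4, swap data[4],data[5] → [1, -7, -4, 9, 7, 11, 8, 3, 6, 12, -9, 10]
j=6: data[6]=8 ≤ 10 → i=5, swap data[5],data[6] → [1, -7, -4, 9, 7, 8, 11, 3, 6, 12, -9, 10]
j=7: data[7]=3 ≤ 10 → i=6, swap data[6],data[7] → [1, -7, -4, 9, 7, 8, 3, 11, 6, 12, -9, 10]
j=8: data[8]=6 ≤ 10 → i=7, swap data[7],data[8] → [1, -7, -4, 9, 7, 8, 3, 6, 11, 12, -9, 10]
j=9: data[9]=12 > 10 → no swap
j=10: data[10]=-9 ≤ 10 → i=8, swap data[8],data[10] → [1, -7, -4, 9, 7, 8, 3, 6, -9, 12, 11, 10]
final swap data[9],data[11] → [1, -7, -4, 9, 7, 8, 3, 6, -9, 10, 11, 12]; return 9

[1, -7, -4, 9, 7, 8, 3, 6, -9, 10, 11, 12]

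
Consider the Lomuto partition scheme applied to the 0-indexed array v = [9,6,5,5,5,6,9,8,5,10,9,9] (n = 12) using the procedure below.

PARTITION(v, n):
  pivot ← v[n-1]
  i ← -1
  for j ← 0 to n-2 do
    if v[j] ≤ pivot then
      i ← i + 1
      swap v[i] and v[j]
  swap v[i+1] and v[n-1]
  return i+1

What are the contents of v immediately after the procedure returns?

[9,6,5,5,5,6,9,8,5,9,9,10]

pivot=9, i=-1
j=0: 9≤9, i=0, swap(0,0) ⇒ [9,6,5,5,5,6,9,8,5,10,9,9]
j=1: 6≤9, i=1, swap(1,1) ⇒ [9,6,5,5,5,6,9,8,5,10,9,9]
j=2: 5≤9, i=2, swap(2,2) ⇒ [9,6,5,5,5,6,9,8,5,10,9,9]
j=3: 5≤9, i=3, swap(3,3) ⇒ [9,6,5,5,5,6,9,8,5,10,9,9]
j=4: 5≤9, i=4, swap(4,4) ⇒ [9,6,5,5,5,6,9,8,5,10,9,9]
j=5: 6≤9, i=5, swap(5,5) ⇒ [9,6,5,5,5,6,9,8,5,10,9,9]
j=6: 9≤9, i=6, swap(6,6) ⇒ [9,6,5,5,5,6,9,8,5,10,9,9]
j=7: 8≤9, i=7, swap(7,7) ⇒ [9,6,5,5,5,6,9,8,5,10,9,9]
j=8: 5≤9, i=8, swap(8,8) ⇒ [9,6,5,5,5,6,9,8,5,10,9,9]
j=9: 10>9, skip
j=10: 9≤9, i=9, swap(9,10) ⇒ [9,6,5,5,5,6,9,8,5,9,10,9]
swap(10,11) ⇒ [9,6,5,5,5,6,9,8,5,9,9,10]; return 10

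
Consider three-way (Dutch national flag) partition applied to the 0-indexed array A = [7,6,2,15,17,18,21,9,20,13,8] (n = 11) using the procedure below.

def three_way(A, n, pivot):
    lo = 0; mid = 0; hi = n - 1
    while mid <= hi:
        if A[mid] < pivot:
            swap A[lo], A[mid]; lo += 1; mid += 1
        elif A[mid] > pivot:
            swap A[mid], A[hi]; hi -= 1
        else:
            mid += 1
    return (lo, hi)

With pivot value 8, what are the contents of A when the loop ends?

[7,6,2,8,18,21,9,20,13,17,15]

pivot = 8; lo=0, mid=0, hi=10
A[mid]=7<8: swap A[0],A[0]; lo=1,mid=1 → [7,6,2,15,17,18,21,9,20,13,8]
A[mid]=6<8: swap A[1],A[1]; lo=2,mid=2 → [7,6,2,15,17,18,21,9,20,13,8]
A[mid]=2<8: swap A[2],A[2]; lo=3,mid=3 → [7,6,2,15,17,18,21,9,20,13,8]
A[mid]=15>8: swap A[3],A[10]; hi=9 → [7,6,2,8,17,18,21,9,20,13,15]
A[mid]=8=8: mid=4
A[mid]=17>8: swap A[4],A[9]; hi=8 → [7,6,2,8,13,18,21,9,20,17,15]
A[mid]=13>8: swap A[4],A[8]; hi=7 → [7,6,2,8,20,18,21,9,13,17,15]
A[mid]=20>8: swap A[4],A[7]; hi=6 → [7,6,2,8,9,18,21,20,13,17,15]
A[mid]=9>8: swap A[4],A[6]; hi=5 → [7,6,2,8,21,18,9,20,13,17,15]
A[mid]=21>8: swap A[4],A[5]; hi=4 → [7,6,2,8,18,21,9,20,13,17,15]
A[mid]=18>8: swap A[4],A[4]; hi=3 → [7,6,2,8,18,21,9,20,13,17,15]
end: lo=3, hi=3; A = [7,6,2,8,18,21,9,20,13,17,15]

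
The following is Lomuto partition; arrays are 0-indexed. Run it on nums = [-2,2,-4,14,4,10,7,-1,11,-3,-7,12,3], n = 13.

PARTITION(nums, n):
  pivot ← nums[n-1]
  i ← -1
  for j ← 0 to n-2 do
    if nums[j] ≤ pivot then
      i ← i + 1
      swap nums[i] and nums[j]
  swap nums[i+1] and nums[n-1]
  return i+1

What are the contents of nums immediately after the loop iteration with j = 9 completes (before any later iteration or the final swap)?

[-2,2,-4,-1,-3,10,7,14,11,4,-7,12,3]

pivot = nums[12] = 3; i = -1
j=0: nums[0]=-2 ≤ 3 → i=0, swap nums[0],nums[0] (no change) → [-2,2,-4,14,4,10,7,-1,11,-3,-7,12,3]
j=1: nums[1]=2 ≤ 3 → i=1, swap nums[1],nums[1] (no change) → [-2,2,-4,14,4,10,7,-1,11,-3,-7,12,3]
j=2: nums[2]=-4 ≤ 3 → i=2, swap nums[2],nums[2] (no change) → [-2,2,-4,14,4,10,7,-1,11,-3,-7,12,3]
j=3: nums[3]=14 > 3 → no swap
j=4: nums[4]=4 > 3 → no swap
j=5: nums[5]=10 > 3 → no swap
j=6: nums[6]=7 > 3 → no swap
j=7: nums[7]=-1 ≤ 3 → i=3, swap nums[3],nums[7] → [-2,2,-4,-1,4,10,7,14,11,-3,-7,12,3]
j=8: nums[8]=11 > 3 → no swap
j=9: nums[9]=-3 ≤ 3 → i=4, swap nums[4],nums[9] → [-2,2,-4,-1,-3,10,7,14,11,4,-7,12,3]
(after j=9) nums = [-2,2,-4,-1,-3,10,7,14,11,4,-7,12,3]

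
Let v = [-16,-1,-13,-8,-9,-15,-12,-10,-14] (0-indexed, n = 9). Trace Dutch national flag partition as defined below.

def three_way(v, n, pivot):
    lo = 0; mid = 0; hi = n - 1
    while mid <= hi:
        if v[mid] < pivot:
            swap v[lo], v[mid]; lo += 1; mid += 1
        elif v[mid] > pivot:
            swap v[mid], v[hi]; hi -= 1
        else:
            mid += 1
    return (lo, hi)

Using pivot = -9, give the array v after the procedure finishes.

[-16,-14,-13,-10,-15,-12,-9,-8,-1]

pivot = -9; lo=0, mid=0, hi=8
v[mid]=-16<-9: swap v[0],v[0]; lo=1,mid=1 → [-16,-1,-13,-8,-9,-15,-12,-10,-14]
v[mid]=-1>-9: swap v[1],v[8]; hi=7 → [-16,-14,-13,-8,-9,-15,-12,-10,-1]
v[mid]=-14<-9: swap v[1],v[1]; lo=2,mid=2 → [-16,-14,-13,-8,-9,-15,-12,-10,-1]
v[mid]=-13<-9: swap v[2],v[2]; lo=3,mid=3 → [-16,-14,-13,-8,-9,-15,-12,-10,-1]
v[mid]=-8>-9: swap v[3],v[7]; hi=6 → [-16,-14,-13,-10,-9,-15,-12,-8,-1]
v[mid]=-10<-9: swap v[3],v[3]; lo=4,mid=4 → [-16,-14,-13,-10,-9,-15,-12,-8,-1]
v[mid]=-9=-9: mid=5
v[mid]=-15<-9: swap v[4],v[5]; lo=5,mid=6 → [-16,-14,-13,-10,-15,-9,-12,-8,-1]
v[mid]=-12<-9: swap v[5],v[6]; lo=6,mid=7 → [-16,-14,-13,-10,-15,-12,-9,-8,-1]
end: lo=6, hi=6; v = [-16,-14,-13,-10,-15,-12,-9,-8,-1]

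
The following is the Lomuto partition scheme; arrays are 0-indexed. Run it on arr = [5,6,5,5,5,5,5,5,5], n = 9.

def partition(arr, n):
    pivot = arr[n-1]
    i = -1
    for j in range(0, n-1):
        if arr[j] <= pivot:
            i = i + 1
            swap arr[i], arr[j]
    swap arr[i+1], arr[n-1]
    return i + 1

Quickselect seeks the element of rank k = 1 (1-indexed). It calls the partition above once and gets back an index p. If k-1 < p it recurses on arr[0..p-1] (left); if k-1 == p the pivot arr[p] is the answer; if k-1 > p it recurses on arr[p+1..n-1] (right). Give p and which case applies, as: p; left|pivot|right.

pivot=5, i=-1
j=0: 5≤5, i=0, swap(0,0) ⇒ [5,6,5,5,5,5,5,5,5]
j=1: 6>5, skip
j=2: 5≤5, i=1, swap(1,2) ⇒ [5,5,6,5,5,5,5,5,5]
j=3: 5≤5, i=2, swap(2,3) ⇒ [5,5,5,6,5,5,5,5,5]
j=4: 5≤5, i=3, swap(3,4) ⇒ [5,5,5,5,6,5,5,5,5]
j=5: 5≤5, i=4, swap(4,5) ⇒ [5,5,5,5,5,6,5,5,5]
j=6: 5≤5, i=5, swap(5,6) ⇒ [5,5,5,5,5,5,6,5,5]
j=7: 5≤5, i=6, swap(6,7) ⇒ [5,5,5,5,5,5,5,6,5]
swap(7,8) ⇒ [5,5,5,5,5,5,5,5,6]; return 7
p = 7; k-1 = 0 < 7 ⇒ left

7; left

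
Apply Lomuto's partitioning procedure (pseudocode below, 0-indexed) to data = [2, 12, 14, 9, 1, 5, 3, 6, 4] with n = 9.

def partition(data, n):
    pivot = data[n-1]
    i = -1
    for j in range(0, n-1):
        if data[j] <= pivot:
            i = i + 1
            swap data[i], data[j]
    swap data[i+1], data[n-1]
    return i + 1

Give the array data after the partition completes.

pivot=4, i=-1
j=0: 2≤4, i=0, swap(0,0) ⇒ [2, 12, 14, 9, 1, 5, 3, 6, 4]
j=1: 12>4, skip
j=2: 14>4, skip
j=3: 9>4, skip
j=4: 1≤4, i=1, swap(1,4) ⇒ [2, 1, 14, 9, 12, 5, 3, 6, 4]
j=5: 5>4, skip
j=6: 3≤4, i=2, swap(2,6) ⇒ [2, 1, 3, 9, 12, 5, 14, 6, 4]
j=7: 6>4, skip
swap(3,8) ⇒ [2, 1, 3, 4, 12, 5, 14, 6, 9]; return 3

[2, 1, 3, 4, 12, 5, 14, 6, 9]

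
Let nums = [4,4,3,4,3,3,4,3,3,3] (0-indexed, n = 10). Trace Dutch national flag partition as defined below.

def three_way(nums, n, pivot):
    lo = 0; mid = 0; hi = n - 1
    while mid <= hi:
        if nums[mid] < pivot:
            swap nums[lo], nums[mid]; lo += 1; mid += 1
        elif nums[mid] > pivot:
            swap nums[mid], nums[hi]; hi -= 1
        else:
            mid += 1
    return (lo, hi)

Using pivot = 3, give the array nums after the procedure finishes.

[3,3,3,3,3,3,4,4,4,4]

pivot = 3; lo=0, mid=0, hi=9
nums[mid]=4>3: swap nums[0],nums[9]; hi=8 → [3,4,3,4,3,3,4,3,3,4]
nums[mid]=3=3: mid=1
nums[mid]=4>3: swap nums[1],nums[8]; hi=7 → [3,3,3,4,3,3,4,3,4,4]
nums[mid]=3=3: mid=2
nums[mid]=3=3: mid=3
nums[mid]=4>3: swap nums[3],nums[7]; hi=6 → [3,3,3,3,3,3,4,4,4,4]
nums[mid]=3=3: mid=4
nums[mid]=3=3: mid=5
nums[mid]=3=3: mid=6
nums[mid]=4>3: swap nums[6],nums[6]; hi=5 → [3,3,3,3,3,3,4,4,4,4]
end: lo=0, hi=5; nums = [3,3,3,3,3,3,4,4,4,4]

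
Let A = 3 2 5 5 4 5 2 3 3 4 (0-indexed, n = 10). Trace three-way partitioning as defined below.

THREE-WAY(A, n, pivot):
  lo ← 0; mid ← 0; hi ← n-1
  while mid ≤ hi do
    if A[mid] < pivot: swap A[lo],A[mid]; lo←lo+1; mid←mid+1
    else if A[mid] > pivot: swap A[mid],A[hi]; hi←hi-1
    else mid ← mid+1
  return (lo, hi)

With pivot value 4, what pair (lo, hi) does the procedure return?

pivot = 4; lo=0, mid=0, hi=9
A[mid]=3<4: swap A[0],A[0]; lo=1,mid=1 → 3 2 5 5 4 5 2 3 3 4
A[mid]=2<4: swap A[1],A[1]; lo=2,mid=2 → 3 2 5 5 4 5 2 3 3 4
A[mid]=5>4: swap A[2],A[9]; hi=8 → 3 2 4 5 4 5 2 3 3 5
A[mid]=4=4: mid=3
A[mid]=5>4: swap A[3],A[8]; hi=7 → 3 2 4 3 4 5 2 3 5 5
A[mid]=3<4: swap A[2],A[3]; lo=3,mid=4 → 3 2 3 4 4 5 2 3 5 5
A[mid]=4=4: mid=5
A[mid]=5>4: swap A[5],A[7]; hi=6 → 3 2 3 4 4 3 2 5 5 5
A[mid]=3<4: swap A[3],A[5]; lo=4,mid=6 → 3 2 3 3 4 4 2 5 5 5
A[mid]=2<4: swap A[4],A[6]; lo=5,mid=7 → 3 2 3 3 2 4 4 5 5 5
end: lo=5, hi=6; A = 3 2 3 3 2 4 4 5 5 5

(5, 6)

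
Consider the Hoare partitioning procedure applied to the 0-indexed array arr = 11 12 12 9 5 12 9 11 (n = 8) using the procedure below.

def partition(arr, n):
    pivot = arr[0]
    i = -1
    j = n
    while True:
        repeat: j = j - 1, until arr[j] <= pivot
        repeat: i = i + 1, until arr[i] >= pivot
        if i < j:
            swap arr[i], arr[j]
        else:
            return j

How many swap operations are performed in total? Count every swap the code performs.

3

pivot = arr[0] = 11; i = -1, j = 8
j→7 (arr[7]=11≤11), i→0 (arr[0]=11≥11); i<j, swap → 11 12 12 9 5 12 9 11
j→6 (arr[6]=9≤11), i→1 (arr[1]=12≥11); i<j, swap → 11 9 12 9 5 12 12 11
j→4 (arr[4]=5≤11), i→2 (arr[2]=12≥11); i<j, swap → 11 9 5 9 12 12 12 11
j→3, i→4; i≥j, return j=3. arr = 11 9 5 9 12 12 12 11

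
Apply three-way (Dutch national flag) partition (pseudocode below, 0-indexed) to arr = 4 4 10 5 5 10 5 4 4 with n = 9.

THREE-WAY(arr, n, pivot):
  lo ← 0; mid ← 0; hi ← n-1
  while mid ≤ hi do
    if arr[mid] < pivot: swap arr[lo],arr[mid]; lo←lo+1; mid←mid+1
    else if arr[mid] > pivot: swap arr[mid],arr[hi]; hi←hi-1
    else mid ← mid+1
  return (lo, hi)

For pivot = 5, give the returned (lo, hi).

(4, 6)

lo=0 mid=0 hi=8
4<5: swap(0,0), lo=1 mid=1 ⇒ 4 4 10 5 5 10 5 4 4
4<5: swap(1,1), lo=2 mid=2 ⇒ 4 4 10 5 5 10 5 4 4
10>5: swap(2,8), hi=7 ⇒ 4 4 4 5 5 10 5 4 10
4<5: swap(2,2), lo=3 mid=3 ⇒ 4 4 4 5 5 10 5 4 10
5=5: mid=4
5=5: mid=5
10>5: swap(5,7), hi=6 ⇒ 4 4 4 5 5 4 5 10 10
4<5: swap(3,5), lo=4 mid=6 ⇒ 4 4 4 4 5 5 5 10 10
5=5: mid=7
done. lo=4 hi=6; arr=4 4 4 4 5 5 5 10 10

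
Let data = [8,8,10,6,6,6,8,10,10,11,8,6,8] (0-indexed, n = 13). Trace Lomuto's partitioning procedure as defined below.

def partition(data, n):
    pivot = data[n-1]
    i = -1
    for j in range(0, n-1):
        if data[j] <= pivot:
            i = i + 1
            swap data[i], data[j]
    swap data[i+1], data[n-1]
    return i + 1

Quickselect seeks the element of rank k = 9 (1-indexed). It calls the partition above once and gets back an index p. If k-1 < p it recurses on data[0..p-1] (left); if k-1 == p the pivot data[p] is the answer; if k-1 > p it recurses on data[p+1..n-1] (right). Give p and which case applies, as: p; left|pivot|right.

pivot=8, i=-1
j=0: 8≤8, i=0, swap(0,0) ⇒ [8,8,10,6,6,6,8,10,10,11,8,6,8]
j=1: 8≤8, i=1, swap(1,1) ⇒ [8,8,10,6,6,6,8,10,10,11,8,6,8]
j=2: 10>8, skip
j=3: 6≤8, i=2, swap(2,3) ⇒ [8,8,6,10,6,6,8,10,10,11,8,6,8]
j=4: 6≤8, i=3, swap(3,4) ⇒ [8,8,6,6,10,6,8,10,10,11,8,6,8]
j=5: 6≤8, i=4, swap(4,5) ⇒ [8,8,6,6,6,10,8,10,10,11,8,6,8]
j=6: 8≤8, i=5, swap(5,6) ⇒ [8,8,6,6,6,8,10,10,10,11,8,6,8]
j=7: 10>8, skip
j=8: 10>8, skip
j=9: 11>8, skip
j=10: 8≤8, i=6, swap(6,10) ⇒ [8,8,6,6,6,8,8,10,10,11,10,6,8]
j=11: 6≤8, i=7, swap(7,11) ⇒ [8,8,6,6,6,8,8,6,10,11,10,10,8]
swap(8,12) ⇒ [8,8,6,6,6,8,8,6,8,11,10,10,10]; return 8
p = 8; k-1 = 8 == 8 ⇒ pivot

8; pivot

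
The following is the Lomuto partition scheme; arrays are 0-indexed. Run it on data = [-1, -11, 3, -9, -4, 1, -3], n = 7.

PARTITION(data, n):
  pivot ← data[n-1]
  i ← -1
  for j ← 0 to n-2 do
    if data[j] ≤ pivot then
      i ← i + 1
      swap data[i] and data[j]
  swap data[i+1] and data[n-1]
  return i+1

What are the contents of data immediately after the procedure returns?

pivot = data[6] = -3; i = -1
j=0: data[0]=-1 > -3 → no swap
j=1: data[1]=-11 ≤ -3 → i=0, swap data[0],data[1] → [-11, -1, 3, -9, -4, 1, -3]
j=2: data[2]=3 > -3 → no swap
j=3: data[3]=-9 ≤ -3 → i=1, swap data[1],data[3] → [-11, -9, 3, -1, -4, 1, -3]
j=4: data[4]=-4 ≤ -3 → i=2, swap data[2],data[4] → [-11, -9, -4, -1, 3, 1, -3]
j=5: data[5]=1 > -3 → no swap
final swap data[3],data[6] → [-11, -9, -4, -3, 3, 1, -1]; return 3

[-11, -9, -4, -3, 3, 1, -1]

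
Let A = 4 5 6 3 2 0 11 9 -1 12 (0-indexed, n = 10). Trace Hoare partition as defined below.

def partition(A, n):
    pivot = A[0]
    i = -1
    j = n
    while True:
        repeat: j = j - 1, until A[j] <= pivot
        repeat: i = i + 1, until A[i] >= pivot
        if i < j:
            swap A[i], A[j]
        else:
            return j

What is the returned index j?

3

pivot = A[0] = 4; i = -1, j = 10
j→8 (A[8]=-1≤4), i→0 (A[0]=4≥4); i<j, swap → -1 5 6 3 2 0 11 9 4 12
j→5 (A[5]=0≤4), i→1 (A[1]=5≥4); i<j, swap → -1 0 6 3 2 5 11 9 4 12
j→4 (A[4]=2≤4), i→2 (A[2]=6≥4); i<j, swap → -1 0 2 3 6 5 11 9 4 12
j→3, i→4; i≥j, return j=3. A = -1 0 2 3 6 5 11 9 4 12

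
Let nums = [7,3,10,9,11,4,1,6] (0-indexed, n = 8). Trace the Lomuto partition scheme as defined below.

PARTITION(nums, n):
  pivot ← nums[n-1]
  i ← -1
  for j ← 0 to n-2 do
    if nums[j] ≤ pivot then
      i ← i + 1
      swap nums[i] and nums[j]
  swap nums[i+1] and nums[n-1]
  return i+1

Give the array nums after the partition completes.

pivot = nums[7] = 6; i = -1
j=0: nums[0]=7 > 6 → no swap
j=1: nums[1]=3 ≤ 6 → i=0, swap nums[0],nums[1] → [3,7,10,9,11,4,1,6]
j=2: nums[2]=10 > 6 → no swap
j=3: nums[3]=9 > 6 → no swap
j=4: nums[4]=11 > 6 → no swap
j=5: nums[5]=4 ≤ 6 → i=1, swap nums[1],nums[5] → [3,4,10,9,11,7,1,6]
j=6: nums[6]=1 ≤ 6 → i=2, swap nums[2],nums[6] → [3,4,1,9,11,7,10,6]
final swap nums[3],nums[7] → [3,4,1,6,11,7,10,9]; return 3

[3,4,1,6,11,7,10,9]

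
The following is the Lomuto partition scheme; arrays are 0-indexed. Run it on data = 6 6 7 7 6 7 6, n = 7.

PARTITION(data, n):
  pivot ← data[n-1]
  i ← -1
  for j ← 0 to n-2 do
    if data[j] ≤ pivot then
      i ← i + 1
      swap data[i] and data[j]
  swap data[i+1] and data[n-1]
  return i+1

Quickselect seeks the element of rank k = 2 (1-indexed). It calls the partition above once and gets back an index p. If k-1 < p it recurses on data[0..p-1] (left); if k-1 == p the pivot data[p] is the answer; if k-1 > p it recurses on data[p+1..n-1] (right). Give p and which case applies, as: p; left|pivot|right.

3; left

pivot = data[6] = 6; i = -1
j=0: data[0]=6 ≤ 6 → i=0, swap data[0],data[0] (no change) → 6 6 7 7 6 7 6
j=1: data[1]=6 ≤ 6 → i=1, swap data[1],data[1] (no change) → 6 6 7 7 6 7 6
j=2: data[2]=7 > 6 → no swap
j=3: data[3]=7 > 6 → no swap
j=4: data[4]=6 ≤ 6 → i=2, swap data[2],data[4] → 6 6 6 7 7 7 6
j=5: data[5]=7 > 6 → no swap
final swap data[3],data[6] → 6 6 6 6 7 7 7; return 3
p = 3; k-1 = 1 < 3 ⇒ left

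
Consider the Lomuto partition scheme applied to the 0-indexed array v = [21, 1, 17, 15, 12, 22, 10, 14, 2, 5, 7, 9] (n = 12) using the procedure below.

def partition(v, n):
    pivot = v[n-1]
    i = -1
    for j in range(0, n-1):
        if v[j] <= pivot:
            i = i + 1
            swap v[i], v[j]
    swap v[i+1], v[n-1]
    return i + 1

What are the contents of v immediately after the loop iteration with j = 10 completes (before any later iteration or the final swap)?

[1, 2, 5, 7, 12, 22, 10, 14, 21, 17, 15, 9]

pivot=9, i=-1
j=0: 21>9, skip
j=1: 1≤9, i=0, swap(0,1) ⇒ [1, 21, 17, 15, 12, 22, 10, 14, 2, 5, 7, 9]
j=2: 17>9, skip
j=3: 15>9, skip
j=4: 12>9, skip
j=5: 22>9, skip
j=6: 10>9, skip
j=7: 14>9, skip
j=8: 2≤9, i=1, swap(1,8) ⇒ [1, 2, 17, 15, 12, 22, 10, 14, 21, 5, 7, 9]
j=9: 5≤9, i=2, swap(2,9) ⇒ [1, 2, 5, 15, 12, 22, 10, 14, 21, 17, 7, 9]
j=10: 7≤9, i=3, swap(3,10) ⇒ [1, 2, 5, 7, 12, 22, 10, 14, 21, 17, 15, 9]
(after j=10) v = [1, 2, 5, 7, 12, 22, 10, 14, 21, 17, 15, 9]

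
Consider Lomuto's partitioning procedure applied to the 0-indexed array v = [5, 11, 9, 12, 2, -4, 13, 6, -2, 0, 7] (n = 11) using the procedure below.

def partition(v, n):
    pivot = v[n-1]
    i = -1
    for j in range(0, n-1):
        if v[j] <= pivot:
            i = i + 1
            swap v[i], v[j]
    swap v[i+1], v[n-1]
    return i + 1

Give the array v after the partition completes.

[5, 2, -4, 6, -2, 0, 7, 12, 11, 9, 13]

pivot=7, i=-1
j=0: 5≤7, i=0, swap(0,0) ⇒ [5, 11, 9, 12, 2, -4, 13, 6, -2, 0, 7]
j=1: 11>7, skip
j=2: 9>7, skip
j=3: 12>7, skip
j=4: 2≤7, i=1, swap(1,4) ⇒ [5, 2, 9, 12, 11, -4, 13, 6, -2, 0, 7]
j=5: -4≤7, i=2, swap(2,5) ⇒ [5, 2, -4, 12, 11, 9, 13, 6, -2, 0, 7]
j=6: 13>7, skip
j=7: 6≤7, i=3, swap(3,7) ⇒ [5, 2, -4, 6, 11, 9, 13, 12, -2, 0, 7]
j=8: -2≤7, i=4, swap(4,8) ⇒ [5, 2, -4, 6, -2, 9, 13, 12, 11, 0, 7]
j=9: 0≤7, i=5, swap(5,9) ⇒ [5, 2, -4, 6, -2, 0, 13, 12, 11, 9, 7]
swap(6,10) ⇒ [5, 2, -4, 6, -2, 0, 7, 12, 11, 9, 13]; return 6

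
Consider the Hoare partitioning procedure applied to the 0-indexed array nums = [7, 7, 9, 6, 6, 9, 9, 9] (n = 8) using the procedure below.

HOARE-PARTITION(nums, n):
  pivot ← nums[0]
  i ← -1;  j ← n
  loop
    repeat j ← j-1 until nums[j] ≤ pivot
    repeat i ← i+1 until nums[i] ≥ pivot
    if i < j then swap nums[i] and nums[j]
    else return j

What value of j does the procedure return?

1

pivot = nums[0] = 7; i = -1, j = 8
j→4 (nums[4]=6≤7), i→0 (nums[0]=7≥7); i<j, swap → [6, 7, 9, 6, 7, 9, 9, 9]
j→3 (nums[3]=6≤7), i→1 (nums[1]=7≥7); i<j, swap → [6, 6, 9, 7, 7, 9, 9, 9]
j→1, i→2; i≥j, return j=1. nums = [6, 6, 9, 7, 7, 9, 9, 9]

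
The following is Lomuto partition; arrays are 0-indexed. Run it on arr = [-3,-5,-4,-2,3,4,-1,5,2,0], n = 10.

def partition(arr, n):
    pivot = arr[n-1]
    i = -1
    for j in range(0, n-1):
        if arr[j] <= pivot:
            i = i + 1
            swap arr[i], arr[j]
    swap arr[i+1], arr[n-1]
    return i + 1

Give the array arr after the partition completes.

pivot = arr[9] = 0; i = -1
j=0: arr[0]=-3 ≤ 0 → i=0, swap arr[0],arr[0] (no change) → [-3,-5,-4,-2,3,4,-1,5,2,0]
j=1: arr[1]=-5 ≤ 0 → i=1, swap arr[1],arr[1] (no change) → [-3,-5,-4,-2,3,4,-1,5,2,0]
j=2: arr[2]=-4 ≤ 0 → i=2, swap arr[2],arr[2] (no change) → [-3,-5,-4,-2,3,4,-1,5,2,0]
j=3: arr[3]=-2 ≤ 0 → i=3, swap arr[3],arr[3] (no change) → [-3,-5,-4,-2,3,4,-1,5,2,0]
j=4: arr[4]=3 > 0 → no swap
j=5: arr[5]=4 > 0 → no swap
j=6: arr[6]=-1 ≤ 0 → i=4, swap arr[4],arr[6] → [-3,-5,-4,-2,-1,4,3,5,2,0]
j=7: arr[7]=5 > 0 → no swap
j=8: arr[8]=2 > 0 → no swap
final swap arr[5],arr[9] → [-3,-5,-4,-2,-1,0,3,5,2,4]; return 5

[-3,-5,-4,-2,-1,0,3,5,2,4]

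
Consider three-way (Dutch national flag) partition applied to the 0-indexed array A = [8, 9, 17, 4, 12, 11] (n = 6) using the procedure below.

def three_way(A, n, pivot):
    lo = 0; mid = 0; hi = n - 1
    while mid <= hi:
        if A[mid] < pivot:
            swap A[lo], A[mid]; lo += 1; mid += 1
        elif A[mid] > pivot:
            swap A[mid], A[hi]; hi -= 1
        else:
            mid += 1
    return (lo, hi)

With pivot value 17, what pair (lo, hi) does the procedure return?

pivot = 17; lo=0, mid=0, hi=5
A[mid]=8<17: swap A[0],A[0]; lo=1,mid=1 → [8, 9, 17, 4, 12, 11]
A[mid]=9<17: swap A[1],A[1]; lo=2,mid=2 → [8, 9, 17, 4, 12, 11]
A[mid]=17=17: mid=3
A[mid]=4<17: swap A[2],A[3]; lo=3,mid=4 → [8, 9, 4, 17, 12, 11]
A[mid]=12<17: swap A[3],A[4]; lo=4,mid=5 → [8, 9, 4, 12, 17, 11]
A[mid]=11<17: swap A[4],A[5]; lo=5,mid=6 → [8, 9, 4, 12, 11, 17]
end: lo=5, hi=5; A = [8, 9, 4, 12, 11, 17]

(5, 5)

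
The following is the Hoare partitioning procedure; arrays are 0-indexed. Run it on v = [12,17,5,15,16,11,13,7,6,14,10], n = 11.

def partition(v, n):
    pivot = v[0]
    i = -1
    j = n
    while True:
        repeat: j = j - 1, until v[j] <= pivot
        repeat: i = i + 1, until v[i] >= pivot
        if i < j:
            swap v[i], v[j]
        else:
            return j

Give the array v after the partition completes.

[10,6,5,7,11,16,13,15,17,14,12]

pivot = v[0] = 12; i = -1, j = 11
j→10 (v[10]=10≤12), i→0 (v[0]=12≥12); i<j, swap → [10,17,5,15,16,11,13,7,6,14,12]
j→8 (v[8]=6≤12), i→1 (v[1]=17≥12); i<j, swap → [10,6,5,15,16,11,13,7,17,14,12]
j→7 (v[7]=7≤12), i→3 (v[3]=15≥12); i<j, swap → [10,6,5,7,16,11,13,15,17,14,12]
j→5 (v[5]=11≤12), i→4 (v[4]=16≥12); i<j, swap → [10,6,5,7,11,16,13,15,17,14,12]
j→4, i→5; i≥j, return j=4. v = [10,6,5,7,11,16,13,15,17,14,12]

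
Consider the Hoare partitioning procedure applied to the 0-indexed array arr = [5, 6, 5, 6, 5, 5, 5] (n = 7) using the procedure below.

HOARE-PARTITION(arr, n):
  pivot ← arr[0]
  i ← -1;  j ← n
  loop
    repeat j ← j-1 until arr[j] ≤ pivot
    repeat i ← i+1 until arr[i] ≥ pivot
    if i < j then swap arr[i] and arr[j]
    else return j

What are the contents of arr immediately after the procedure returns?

[5, 5, 5, 6, 5, 6, 5]

pivot = arr[0] = 5; i = -1, j = 7
j→6 (arr[6]=5≤5), i→0 (arr[0]=5≥5); i<j, swap → [5, 6, 5, 6, 5, 5, 5]
j→5 (arr[5]=5≤5), i→1 (arr[1]=6≥5); i<j, swap → [5, 5, 5, 6, 5, 6, 5]
j→4 (arr[4]=5≤5), i→2 (arr[2]=5≥5); i<j, swap → [5, 5, 5, 6, 5, 6, 5]
j→2, i→3; i≥j, return j=2. arr = [5, 5, 5, 6, 5, 6, 5]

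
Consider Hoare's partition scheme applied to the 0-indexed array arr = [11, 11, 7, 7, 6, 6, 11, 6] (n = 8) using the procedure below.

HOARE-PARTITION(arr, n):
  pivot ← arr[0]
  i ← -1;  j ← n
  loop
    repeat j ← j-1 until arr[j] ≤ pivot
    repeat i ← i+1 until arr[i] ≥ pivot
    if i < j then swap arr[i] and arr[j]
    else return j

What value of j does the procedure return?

5

pivot=11
j stops at 7 (6), i stops at 0 (11); swap ⇒ [6, 11, 7, 7, 6, 6, 11, 11]
j stops at 6 (11), i stops at 1 (11); swap ⇒ [6, 11, 7, 7, 6, 6, 11, 11]
j stops at 5, i stops at 6; i≥j ⇒ return 5. arr=[6, 11, 7, 7, 6, 6, 11, 11]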